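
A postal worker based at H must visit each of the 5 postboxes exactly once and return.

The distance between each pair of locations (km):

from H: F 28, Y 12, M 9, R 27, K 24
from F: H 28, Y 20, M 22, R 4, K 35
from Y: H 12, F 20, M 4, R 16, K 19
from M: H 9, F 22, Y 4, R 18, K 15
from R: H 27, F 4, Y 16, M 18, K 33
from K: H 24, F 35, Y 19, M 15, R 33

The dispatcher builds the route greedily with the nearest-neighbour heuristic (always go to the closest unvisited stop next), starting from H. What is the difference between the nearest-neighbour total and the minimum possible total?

The nearest-neighbour route is 1 km longer than optimal.

From H: M=9, Y=12, K=24, R=27, F=28 → choose M (9).
From M: Y=4, K=15, R=18, F=22 → choose Y (4).
From Y: R=16, K=19, F=20 → choose R (16).
From R: F=4, K=33 → choose F (4).
From F: K=35 → choose K (35).
NN route H → M → Y → R → F → K → H costs 92.
Optimal: H → F → R → Y → M → K → H costs 91 (by enumerating all 60 distinct tours).
Excess = 92 − 91 = 1.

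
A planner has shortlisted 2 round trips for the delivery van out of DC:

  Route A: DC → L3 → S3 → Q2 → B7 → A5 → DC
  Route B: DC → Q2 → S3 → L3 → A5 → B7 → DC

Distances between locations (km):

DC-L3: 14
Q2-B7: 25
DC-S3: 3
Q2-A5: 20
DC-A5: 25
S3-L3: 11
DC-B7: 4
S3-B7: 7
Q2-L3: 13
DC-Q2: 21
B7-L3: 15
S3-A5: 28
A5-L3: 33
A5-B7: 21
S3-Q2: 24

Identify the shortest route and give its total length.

Route A: 14 + 11 + 24 + 25 + 21 + 25 = 120
Route B: 21 + 24 + 11 + 33 + 21 + 4 = 114

Shortest is Route B, total 114 km.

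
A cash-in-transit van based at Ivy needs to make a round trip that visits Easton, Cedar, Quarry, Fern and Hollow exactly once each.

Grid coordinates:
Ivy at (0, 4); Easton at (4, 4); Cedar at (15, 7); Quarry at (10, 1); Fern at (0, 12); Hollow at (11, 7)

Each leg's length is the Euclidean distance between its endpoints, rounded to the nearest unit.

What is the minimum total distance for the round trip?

Ivy-Easton-Cedar-Quarry-Fern-Hollow-Ivy: 4+11+8+15+12+11 = 61
Ivy-Easton-Cedar-Quarry-Hollow-Fern-Ivy: 4+11+8+6+12+8 = 49
Ivy-Easton-Cedar-Fern-Quarry-Hollow-Ivy: 4+11+16+15+6+11 = 63
Ivy-Easton-Cedar-Fern-Hollow-Quarry-Ivy: 4+11+16+12+6+10 = 59
Ivy-Easton-Cedar-Hollow-Quarry-Fern-Ivy: 4+11+4+6+15+8 = 48
Ivy-Easton-Cedar-Hollow-Fern-Quarry-Ivy: 4+11+4+12+15+10 = 56
Ivy-Easton-Quarry-Cedar-Fern-Hollow-Ivy: 4+7+8+16+12+11 = 58
Ivy-Easton-Quarry-Cedar-Hollow-Fern-Ivy: 4+7+8+4+12+8 = 43
Ivy-Easton-Quarry-Fern-Cedar-Hollow-Ivy: 4+7+15+16+4+11 = 57
Ivy-Easton-Quarry-Fern-Hollow-Cedar-Ivy: 4+7+15+12+4+15 = 57
Ivy-Easton-Quarry-Hollow-Cedar-Fern-Ivy: 4+7+6+4+16+8 = 45
Ivy-Easton-Quarry-Hollow-Fern-Cedar-Ivy: 4+7+6+12+16+15 = 60
Ivy-Easton-Fern-Cedar-Quarry-Hollow-Ivy: 4+9+16+8+6+11 = 54
Ivy-Easton-Fern-Cedar-Hollow-Quarry-Ivy: 4+9+16+4+6+10 = 49
… (46 more)
The minimum is 43.
One optimal route: Ivy → Easton → Quarry → Cedar → Hollow → Fern → Ivy (or its reverse).

Minimum total distance: 43.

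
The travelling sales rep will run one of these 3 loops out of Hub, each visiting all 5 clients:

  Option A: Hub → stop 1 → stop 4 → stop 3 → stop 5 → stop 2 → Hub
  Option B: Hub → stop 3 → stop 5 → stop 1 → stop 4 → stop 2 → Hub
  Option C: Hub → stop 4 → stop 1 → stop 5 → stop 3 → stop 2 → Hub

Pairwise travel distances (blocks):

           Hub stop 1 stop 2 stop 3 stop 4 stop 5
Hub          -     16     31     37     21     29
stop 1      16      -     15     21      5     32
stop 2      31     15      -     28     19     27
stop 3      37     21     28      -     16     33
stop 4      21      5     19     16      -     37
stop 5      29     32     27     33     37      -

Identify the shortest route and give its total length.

128 blocks — Option A is the shortest.

Option A: 16 + 5 + 16 + 33 + 27 + 31 = 128
Option B: 37 + 33 + 32 + 5 + 19 + 31 = 157
Option C: 21 + 5 + 32 + 33 + 28 + 31 = 150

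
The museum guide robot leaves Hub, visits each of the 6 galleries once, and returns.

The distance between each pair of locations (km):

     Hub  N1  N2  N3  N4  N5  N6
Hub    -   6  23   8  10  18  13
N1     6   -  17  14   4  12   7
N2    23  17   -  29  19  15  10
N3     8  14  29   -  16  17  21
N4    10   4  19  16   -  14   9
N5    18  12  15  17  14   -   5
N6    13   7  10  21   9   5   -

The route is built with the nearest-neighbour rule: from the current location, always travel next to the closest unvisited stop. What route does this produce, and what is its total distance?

At Hub the remaining stops are N1 6, N3 8, N4 10, N6 13, N5 18, N2 23; go to N1.
At N1 the remaining stops are N4 4, N6 7, N5 12, N3 14, N2 17; go to N4.
At N4 the remaining stops are N6 9, N5 14, N3 16, N2 19; go to N6.
At N6 the remaining stops are N5 5, N2 10, N3 21; go to N5.
At N5 the remaining stops are N2 15, N3 17; go to N2.
At N2 the remaining stops are N3 29; go to N3.
Return N3→Hub: 8.
Total = 6 + 4 + 9 + 5 + 15 + 29 + 8 = 76.

Total distance 76 km via the nearest-neighbour route Hub → N1 → N4 → N6 → N5 → N2 → N3 → Hub.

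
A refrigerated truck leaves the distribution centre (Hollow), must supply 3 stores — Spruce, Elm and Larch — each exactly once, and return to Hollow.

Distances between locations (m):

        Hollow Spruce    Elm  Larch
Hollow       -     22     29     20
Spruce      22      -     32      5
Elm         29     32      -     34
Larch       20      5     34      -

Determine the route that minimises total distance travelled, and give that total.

Minimum total distance: 86 m.

There are 3 distinct closed tours to check (reversals are equivalent).
Hollow-Spruce-Elm-Larch-Hollow: 22+32+34+20 = 108
Hollow-Spruce-Larch-Elm-Hollow: 22+5+34+29 = 90
Hollow-Elm-Spruce-Larch-Hollow: 29+32+5+20 = 86
The minimum is 86.
One optimal route: Hollow → Elm → Spruce → Larch → Hollow (or its reverse).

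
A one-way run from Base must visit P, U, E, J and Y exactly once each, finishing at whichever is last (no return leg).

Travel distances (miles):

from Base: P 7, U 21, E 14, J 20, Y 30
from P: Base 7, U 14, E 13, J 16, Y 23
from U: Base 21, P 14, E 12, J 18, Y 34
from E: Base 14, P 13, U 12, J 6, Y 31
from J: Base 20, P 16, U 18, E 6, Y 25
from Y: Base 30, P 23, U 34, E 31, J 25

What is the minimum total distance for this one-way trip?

There are 5! = 120 possible orderings.
Base → P → U → E → J → Y: 7+14+12+6+25 = 64
Base → P → U → E → Y → J: 7+14+12+31+25 = 89
Base → P → U → J → E → Y: 7+14+18+6+31 = 76
Base → P → U → J → Y → E: 7+14+18+25+31 = 95
Base → P → U → Y → E → J: 7+14+34+31+6 = 92
Base → P → U → Y → J → E: 7+14+34+25+6 = 86
Base → P → E → U → J → Y: 7+13+12+18+25 = 75
Base → P → E → U → Y → J: 7+13+12+34+25 = 91
Base → P → E → J → U → Y: 7+13+6+18+34 = 78
Base → P → E → J → Y → U: 7+13+6+25+34 = 85
Base → P → E → Y → U → J: 7+13+31+34+18 = 103
Base → P → E → Y → J → U: 7+13+31+25+18 = 94
Base → P → J → U → E → Y: 7+16+18+12+31 = 84
Base → P → J → U → Y → E: 7+16+18+34+31 = 106
… (106 more)
The minimum is 64.
One shortest path: Base → P → U → E → J → Y.

Minimum one-way distance = 64 miles.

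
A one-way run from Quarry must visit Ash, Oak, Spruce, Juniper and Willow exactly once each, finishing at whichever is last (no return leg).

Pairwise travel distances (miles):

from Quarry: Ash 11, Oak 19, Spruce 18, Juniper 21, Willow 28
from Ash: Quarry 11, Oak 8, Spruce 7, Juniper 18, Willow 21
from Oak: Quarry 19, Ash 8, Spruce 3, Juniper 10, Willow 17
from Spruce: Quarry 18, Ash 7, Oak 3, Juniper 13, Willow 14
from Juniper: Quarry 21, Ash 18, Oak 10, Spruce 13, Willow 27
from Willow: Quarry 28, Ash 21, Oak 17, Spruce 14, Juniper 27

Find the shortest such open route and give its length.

56 miles — the minimum one-way total.

There are 5! = 120 possible orderings.
Quarry - Ash - Oak - Spruce - Juniper - Willow: 11+8+3+13+27 = 62
Quarry - Ash - Oak - Spruce - Willow - Juniper: 11+8+3+14+27 = 63
Quarry - Ash - Oak - Juniper - Spruce - Willow: 11+8+10+13+14 = 56
Quarry - Ash - Oak - Juniper - Willow - Spruce: 11+8+10+27+14 = 70
Quarry - Ash - Oak - Willow - Spruce - Juniper: 11+8+17+14+13 = 63
Quarry - Ash - Oak - Willow - Juniper - Spruce: 11+8+17+27+13 = 76
Quarry - Ash - Spruce - Oak - Juniper - Willow: 11+7+3+10+27 = 58
Quarry - Ash - Spruce - Oak - Willow - Juniper: 11+7+3+17+27 = 65
Quarry - Ash - Spruce - Juniper - Oak - Willow: 11+7+13+10+17 = 58
Quarry - Ash - Spruce - Juniper - Willow - Oak: 11+7+13+27+17 = 75
Quarry - Ash - Spruce - Willow - Oak - Juniper: 11+7+14+17+10 = 59
Quarry - Ash - Spruce - Willow - Juniper - Oak: 11+7+14+27+10 = 69
Quarry - Ash - Juniper - Oak - Spruce - Willow: 11+18+10+3+14 = 56
Quarry - Ash - Juniper - Oak - Willow - Spruce: 11+18+10+17+14 = 70
… (106 more)
The minimum is 56.
One shortest path: Quarry → Ash → Oak → Juniper → Spruce → Willow.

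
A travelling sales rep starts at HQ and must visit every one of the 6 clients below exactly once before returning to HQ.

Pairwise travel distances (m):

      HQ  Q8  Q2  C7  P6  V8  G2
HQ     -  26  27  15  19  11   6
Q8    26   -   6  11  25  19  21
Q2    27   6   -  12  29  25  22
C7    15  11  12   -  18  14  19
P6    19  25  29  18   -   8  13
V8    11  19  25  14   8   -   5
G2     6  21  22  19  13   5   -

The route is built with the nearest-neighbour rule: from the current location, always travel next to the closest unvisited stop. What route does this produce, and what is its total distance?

HQ → [G2:6 / V8:11 / C7:15 / P6:19 / Q8:26 / Q2:27] → G2 (6)
G2 → [V8:5 / P6:13 / C7:19 / Q8:21 / Q2:22] → V8 (5)
V8 → [P6:8 / C7:14 / Q8:19 / Q2:25] → P6 (8)
P6 → [C7:18 / Q8:25 / Q2:29] → C7 (18)
C7 → [Q8:11 / Q2:12] → Q8 (11)
Q8 → [Q2:6] → Q2 (6)
Return Q2→HQ: 27.
Total = 6 + 5 + 8 + 18 + 11 + 6 + 27 = 81.

Total distance 81 m via the nearest-neighbour route HQ → G2 → V8 → P6 → C7 → Q8 → Q2 → HQ.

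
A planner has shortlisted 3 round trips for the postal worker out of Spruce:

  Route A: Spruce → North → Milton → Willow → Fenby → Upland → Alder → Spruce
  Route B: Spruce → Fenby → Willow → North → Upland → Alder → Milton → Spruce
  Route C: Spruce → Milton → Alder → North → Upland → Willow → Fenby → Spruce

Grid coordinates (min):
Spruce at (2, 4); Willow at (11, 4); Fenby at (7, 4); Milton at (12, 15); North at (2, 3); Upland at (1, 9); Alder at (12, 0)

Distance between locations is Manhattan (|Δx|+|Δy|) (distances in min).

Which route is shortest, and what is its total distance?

Route A: 1 + 22 + 12 + 4 + 11 + 20 + 14 = 84
Route B: 5 + 4 + 10 + 7 + 20 + 15 + 21 = 82
Route C: 21 + 15 + 13 + 7 + 15 + 4 + 5 = 80

80 min — Route C is the shortest.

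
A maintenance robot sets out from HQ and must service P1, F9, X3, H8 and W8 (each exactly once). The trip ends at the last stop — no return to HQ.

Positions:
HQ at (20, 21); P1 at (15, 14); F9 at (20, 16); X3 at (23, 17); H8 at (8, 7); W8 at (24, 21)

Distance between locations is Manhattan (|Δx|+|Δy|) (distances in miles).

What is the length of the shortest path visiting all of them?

There are 5! = 120 possible orderings.
HQ - P1 - F9 - X3 - H8 - W8: 12+7+4+25+30 = 78
HQ - P1 - F9 - X3 - W8 - H8: 12+7+4+5+30 = 58
HQ - P1 - F9 - H8 - X3 - W8: 12+7+21+25+5 = 70
HQ - P1 - F9 - H8 - W8 - X3: 12+7+21+30+5 = 75
HQ - P1 - F9 - W8 - X3 - H8: 12+7+9+5+25 = 58
HQ - P1 - F9 - W8 - H8 - X3: 12+7+9+30+25 = 83
HQ - P1 - X3 - F9 - H8 - W8: 12+11+4+21+30 = 78
HQ - P1 - X3 - F9 - W8 - H8: 12+11+4+9+30 = 66
HQ - P1 - X3 - H8 - F9 - W8: 12+11+25+21+9 = 78
HQ - P1 - X3 - H8 - W8 - F9: 12+11+25+30+9 = 87
HQ - P1 - X3 - W8 - F9 - H8: 12+11+5+9+21 = 58
HQ - P1 - X3 - W8 - H8 - F9: 12+11+5+30+21 = 79
HQ - P1 - H8 - F9 - X3 - W8: 12+14+21+4+5 = 56
HQ - P1 - H8 - F9 - W8 - X3: 12+14+21+9+5 = 61
… (106 more)
HQ - W8 - X3 - F9 - P1 - H8: 4+5+4+7+14 = 34  ← best
The minimum is 34.
One shortest path: HQ → W8 → X3 → F9 → P1 → H8.

Minimum one-way distance = 34 miles.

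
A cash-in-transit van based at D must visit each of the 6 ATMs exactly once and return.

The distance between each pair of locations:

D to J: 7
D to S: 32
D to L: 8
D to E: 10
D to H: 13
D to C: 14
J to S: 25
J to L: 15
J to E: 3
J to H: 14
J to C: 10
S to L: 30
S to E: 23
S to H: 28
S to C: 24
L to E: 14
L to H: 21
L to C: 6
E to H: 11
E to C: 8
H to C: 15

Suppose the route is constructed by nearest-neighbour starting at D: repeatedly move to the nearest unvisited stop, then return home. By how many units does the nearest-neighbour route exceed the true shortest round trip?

D: J=7, L=8, E=10, H=13, C=14, S=32 ⇒ J
J: E=3, C=10, H=14, L=15, S=25 ⇒ E
E: C=8, H=11, L=14, S=23 ⇒ C
C: L=6, H=15, S=24 ⇒ L
L: H=21, S=30 ⇒ H
H: S=28 ⇒ S
NN route D → J → E → C → L → H → S → D costs 105.
Optimal: D → J → E → H → S → C → L → D costs 87 (by enumerating all 360 distinct tours).
Excess = 105 − 87 = 18.

The nearest-neighbour route is 18 longer than optimal.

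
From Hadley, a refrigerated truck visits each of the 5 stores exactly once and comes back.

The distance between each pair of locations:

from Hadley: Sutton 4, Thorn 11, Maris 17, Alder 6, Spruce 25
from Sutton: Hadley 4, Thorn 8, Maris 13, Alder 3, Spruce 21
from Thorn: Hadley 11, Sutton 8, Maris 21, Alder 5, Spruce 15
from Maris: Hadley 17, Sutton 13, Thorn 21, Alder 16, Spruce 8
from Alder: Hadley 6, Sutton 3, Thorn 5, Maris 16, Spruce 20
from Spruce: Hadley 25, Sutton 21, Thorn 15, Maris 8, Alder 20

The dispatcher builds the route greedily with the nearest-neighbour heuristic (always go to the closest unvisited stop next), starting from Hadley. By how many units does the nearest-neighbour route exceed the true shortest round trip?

From Hadley: Sutton=4, Alder=6, Thorn=11, Maris=17, Spruce=25 → choose Sutton (4).
From Sutton: Alder=3, Thorn=8, Maris=13, Spruce=21 → choose Alder (3).
From Alder: Thorn=5, Maris=16, Spruce=20 → choose Thorn (5).
From Thorn: Spruce=15, Maris=21 → choose Spruce (15).
From Spruce: Maris=8 → choose Maris (8).
NN route Hadley → Sutton → Alder → Thorn → Spruce → Maris → Hadley costs 52.
Optimal: Hadley → Sutton → Maris → Spruce → Thorn → Alder → Hadley costs 51 (by enumerating all 60 distinct tours).
Excess = 52 − 51 = 1.

Excess over optimum: 1.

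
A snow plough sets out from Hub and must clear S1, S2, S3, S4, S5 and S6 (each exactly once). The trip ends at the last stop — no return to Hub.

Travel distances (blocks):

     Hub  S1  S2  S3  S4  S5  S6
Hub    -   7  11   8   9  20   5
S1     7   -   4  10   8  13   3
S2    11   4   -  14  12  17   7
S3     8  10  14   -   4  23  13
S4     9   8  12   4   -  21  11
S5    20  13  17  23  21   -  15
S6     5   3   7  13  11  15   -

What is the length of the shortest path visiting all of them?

Minimum one-way distance = 46 blocks.

There are 6! = 720 possible orderings.
Hub → S1 → S2 → S3 → S4 → S5 → S6: 7+4+14+4+21+15 = 65
Hub → S1 → S2 → S3 → S4 → S6 → S5: 7+4+14+4+11+15 = 55
Hub → S1 → S2 → S3 → S5 → S4 → S6: 7+4+14+23+21+11 = 80
Hub → S1 → S2 → S3 → S5 → S6 → S4: 7+4+14+23+15+11 = 74
Hub → S1 → S2 → S3 → S6 → S4 → S5: 7+4+14+13+11+21 = 70
Hub → S1 → S2 → S3 → S6 → S5 → S4: 7+4+14+13+15+21 = 74
Hub → S1 → S2 → S4 → S3 → S5 → S6: 7+4+12+4+23+15 = 65
Hub → S1 → S2 → S4 → S3 → S6 → S5: 7+4+12+4+13+15 = 55
… (712 more)
Hub → S3 → S4 → S1 → S2 → S6 → S5: 8+4+8+4+7+15 = 46  ← best
The minimum is 46.
One shortest path: Hub → S3 → S4 → S1 → S2 → S6 → S5.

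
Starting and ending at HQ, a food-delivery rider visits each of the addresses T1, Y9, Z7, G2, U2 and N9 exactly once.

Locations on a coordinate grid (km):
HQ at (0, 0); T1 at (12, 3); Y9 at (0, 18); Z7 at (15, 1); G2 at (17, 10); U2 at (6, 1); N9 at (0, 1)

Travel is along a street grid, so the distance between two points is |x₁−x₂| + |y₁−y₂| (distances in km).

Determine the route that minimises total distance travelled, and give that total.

There are 360 distinct closed tours to check (reversals are equivalent).
HQ-T1-Y9-Z7-G2-U2-N9-HQ: 15+27+32+11+20+6+1 = 112
HQ-T1-Y9-Z7-G2-N9-U2-HQ: 15+27+32+11+26+6+7 = 124
HQ-T1-Y9-Z7-U2-G2-N9-HQ: 15+27+32+9+20+26+1 = 130
HQ-T1-Y9-Z7-U2-N9-G2-HQ: 15+27+32+9+6+26+27 = 142
HQ-T1-Y9-Z7-N9-G2-U2-HQ: 15+27+32+15+26+20+7 = 142
HQ-T1-Y9-Z7-N9-U2-G2-HQ: 15+27+32+15+6+20+27 = 142
HQ-T1-Y9-G2-Z7-U2-N9-HQ: 15+27+25+11+9+6+1 = 94
HQ-T1-Y9-G2-Z7-N9-U2-HQ: 15+27+25+11+15+6+7 = 106
… (352 more)
HQ-Y9-G2-Z7-T1-U2-N9-HQ: 18+25+11+5+8+6+1 = 74  ← best
The minimum is 74.
One optimal route: HQ → Y9 → G2 → Z7 → T1 → U2 → N9 → HQ (or its reverse).

Minimum total distance: 74 km.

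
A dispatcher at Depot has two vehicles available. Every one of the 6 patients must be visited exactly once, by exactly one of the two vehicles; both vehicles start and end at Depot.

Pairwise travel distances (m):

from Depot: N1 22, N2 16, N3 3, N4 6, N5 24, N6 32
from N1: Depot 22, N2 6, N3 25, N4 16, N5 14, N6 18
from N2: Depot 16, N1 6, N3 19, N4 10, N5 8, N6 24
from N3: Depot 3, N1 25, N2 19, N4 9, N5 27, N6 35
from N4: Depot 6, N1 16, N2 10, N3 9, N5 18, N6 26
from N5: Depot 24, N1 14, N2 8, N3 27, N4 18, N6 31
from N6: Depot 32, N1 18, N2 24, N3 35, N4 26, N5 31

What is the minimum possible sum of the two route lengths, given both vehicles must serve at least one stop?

Check every non-empty split of the stops between the two vehicles; for each half take its own optimal tour:
  {N1} + {N2, N3, N4, N5, N6}: 44 + 93 = 137
  {N2} + {N1, N3, N4, N5, N6}: 32 + 94 = 126
  {N1, N2} + {N3, N4, N5, N6}: 44 + 93 = 137
  {N3} + {N1, N2, N4, N5, N6}: 6 + 88 = 94
  {N1, N3} + {N2, N4, N5, N6}: 50 + 87 = 137
  {N2, N3} + {N1, N4, N5, N6}: 38 + 88 = 126
  … (31 splits in total)
Best: vehicle 1 Depot → N3 → Depot = 6; vehicle 2 Depot → N2 → N5 → N1 → N6 → N4 → Depot = 88; combined 94.

Minimum combined distance: 94 m.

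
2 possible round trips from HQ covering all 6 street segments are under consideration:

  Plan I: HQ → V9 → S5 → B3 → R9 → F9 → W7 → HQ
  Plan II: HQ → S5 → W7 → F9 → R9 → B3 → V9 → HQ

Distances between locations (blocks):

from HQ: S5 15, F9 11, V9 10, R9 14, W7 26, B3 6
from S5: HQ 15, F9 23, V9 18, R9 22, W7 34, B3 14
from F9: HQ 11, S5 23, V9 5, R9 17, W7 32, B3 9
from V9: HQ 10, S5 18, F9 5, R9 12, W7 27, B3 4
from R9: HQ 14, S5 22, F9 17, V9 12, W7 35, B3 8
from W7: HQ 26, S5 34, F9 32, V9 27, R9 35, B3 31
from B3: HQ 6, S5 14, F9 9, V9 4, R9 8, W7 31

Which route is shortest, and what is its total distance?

120 blocks — Plan II is the shortest.

Plan I: 10 + 18 + 14 + 8 + 17 + 32 + 26 = 125
Plan II: 15 + 34 + 32 + 17 + 8 + 4 + 10 = 120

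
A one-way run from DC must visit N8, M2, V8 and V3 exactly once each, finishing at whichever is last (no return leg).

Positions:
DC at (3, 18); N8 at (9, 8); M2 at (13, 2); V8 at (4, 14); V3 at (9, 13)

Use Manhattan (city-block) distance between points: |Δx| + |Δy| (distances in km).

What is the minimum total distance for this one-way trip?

26 km — the minimum one-way total.

There are 4! = 24 possible orderings.
DC - N8 - M2 - V8 - V3: 16+10+21+6 = 53
DC - N8 - M2 - V3 - V8: 16+10+15+6 = 47
DC - N8 - V8 - M2 - V3: 16+11+21+15 = 63
DC - N8 - V8 - V3 - M2: 16+11+6+15 = 48
DC - N8 - V3 - M2 - V8: 16+5+15+21 = 57
DC - N8 - V3 - V8 - M2: 16+5+6+21 = 48
DC - M2 - N8 - V8 - V3: 26+10+11+6 = 53
DC - M2 - N8 - V3 - V8: 26+10+5+6 = 47
DC - M2 - V8 - N8 - V3: 26+21+11+5 = 63
DC - M2 - V8 - V3 - N8: 26+21+6+5 = 58
DC - M2 - V3 - N8 - V8: 26+15+5+11 = 57
DC - M2 - V3 - V8 - N8: 26+15+6+11 = 58
DC - V8 - N8 - M2 - V3: 5+11+10+15 = 41
DC - V8 - N8 - V3 - M2: 5+11+5+15 = 36
… (10 more)
DC - V8 - V3 - N8 - M2: 5+6+5+10 = 26  ← best
The minimum is 26.
One shortest path: DC → V8 → V3 → N8 → M2.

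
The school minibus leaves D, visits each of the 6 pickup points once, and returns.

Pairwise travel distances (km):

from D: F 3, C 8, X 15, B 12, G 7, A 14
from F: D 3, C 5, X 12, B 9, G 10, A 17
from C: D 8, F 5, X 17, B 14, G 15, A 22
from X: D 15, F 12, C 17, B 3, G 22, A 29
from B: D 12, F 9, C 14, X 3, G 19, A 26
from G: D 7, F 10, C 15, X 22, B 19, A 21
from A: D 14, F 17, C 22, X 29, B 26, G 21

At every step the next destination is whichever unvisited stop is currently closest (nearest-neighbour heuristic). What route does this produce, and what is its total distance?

Nearest-neighbour total = 82 km; route D → F → C → B → X → G → A → D.

D → [F:3 / G:7 / C:8 / B:12 / A:14 / X:15] → F (3)
F → [C:5 / B:9 / G:10 / X:12 / A:17] → C (5)
C → [B:14 / G:15 / X:17 / A:22] → B (14)
B → [X:3 / G:19 / A:26] → X (3)
X → [G:22 / A:29] → G (22)
G → [A:21] → A (21)
Return A→D: 14.
Total = 3 + 5 + 14 + 3 + 22 + 21 + 14 = 82.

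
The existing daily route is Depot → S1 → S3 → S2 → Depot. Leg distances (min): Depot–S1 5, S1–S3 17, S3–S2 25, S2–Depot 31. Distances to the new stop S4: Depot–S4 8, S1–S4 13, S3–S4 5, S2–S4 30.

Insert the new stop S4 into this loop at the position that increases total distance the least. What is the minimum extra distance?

Insertion cost between consecutive stops i–j is d(i,S4) + d(S4,j) − d(i,j):
  between Depot and S1: 8 + 13 − 5 = 16
  between S1 and S3: 13 + 5 − 17 = 1
  between S3 and S2: 5 + 30 − 25 = 10
  between S2 and Depot: 30 + 8 − 31 = 7
Cheapest insertion is between S1 and S3, adding 1.
New total = 78 + 1 = 79.

Minimum extra distance: 1 min, inserting S4 between S1 and S3.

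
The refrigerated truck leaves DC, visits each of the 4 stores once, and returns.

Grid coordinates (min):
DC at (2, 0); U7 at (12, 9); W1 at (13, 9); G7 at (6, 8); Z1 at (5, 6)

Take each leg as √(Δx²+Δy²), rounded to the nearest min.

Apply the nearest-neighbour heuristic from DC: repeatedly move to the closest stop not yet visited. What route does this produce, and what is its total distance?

Total distance 30 min via the nearest-neighbour route DC → Z1 → G7 → U7 → W1 → DC.

DC → [Z1:7 / G7:9 / U7:13 / W1:14] → Z1 (7)
Z1 → [G7:2 / U7:8 / W1:9] → G7 (2)
G7 → [U7:6 / W1:7] → U7 (6)
U7 → [W1:1] → W1 (1)
Return W1→DC: 14.
Total = 7 + 2 + 6 + 1 + 14 = 30.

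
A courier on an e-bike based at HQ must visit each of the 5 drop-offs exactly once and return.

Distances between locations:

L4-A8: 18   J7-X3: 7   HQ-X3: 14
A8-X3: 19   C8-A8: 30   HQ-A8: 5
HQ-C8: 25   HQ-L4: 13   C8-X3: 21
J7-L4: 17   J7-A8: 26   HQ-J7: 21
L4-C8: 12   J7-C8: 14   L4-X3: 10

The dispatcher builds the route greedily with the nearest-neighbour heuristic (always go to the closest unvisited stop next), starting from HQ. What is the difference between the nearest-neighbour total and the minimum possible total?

Excess over optimum: 9.

From HQ: A8=5, L4=13, X3=14, J7=21, C8=25 → choose A8 (5).
From A8: L4=18, X3=19, J7=26, C8=30 → choose L4 (18).
From L4: X3=10, C8=12, J7=17 → choose X3 (10).
From X3: J7=7, C8=21 → choose J7 (7).
From J7: C8=14 → choose C8 (14).
NN route HQ → A8 → L4 → X3 → J7 → C8 → HQ costs 79.
Optimal: HQ → L4 → C8 → J7 → X3 → A8 → HQ costs 70 (by enumerating all 60 distinct tours).
Excess = 79 − 70 = 9.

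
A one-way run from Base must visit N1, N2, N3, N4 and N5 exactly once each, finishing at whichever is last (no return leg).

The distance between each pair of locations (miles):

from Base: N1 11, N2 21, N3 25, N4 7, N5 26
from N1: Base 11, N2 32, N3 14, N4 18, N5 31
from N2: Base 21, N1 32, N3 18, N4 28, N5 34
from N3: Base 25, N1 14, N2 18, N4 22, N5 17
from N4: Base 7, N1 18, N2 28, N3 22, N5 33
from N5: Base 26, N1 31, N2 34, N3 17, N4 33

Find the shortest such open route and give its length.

Minimum one-way distance = 90 miles.

There are 5! = 120 possible orderings.
Base → N1 → N2 → N3 → N4 → N5: 11+32+18+22+33 = 116
Base → N1 → N2 → N3 → N5 → N4: 11+32+18+17+33 = 111
Base → N1 → N2 → N4 → N3 → N5: 11+32+28+22+17 = 110
Base → N1 → N2 → N4 → N5 → N3: 11+32+28+33+17 = 121
Base → N1 → N2 → N5 → N3 → N4: 11+32+34+17+22 = 116
Base → N1 → N2 → N5 → N4 → N3: 11+32+34+33+22 = 132
Base → N1 → N3 → N2 → N4 → N5: 11+14+18+28+33 = 104
Base → N1 → N3 → N2 → N5 → N4: 11+14+18+34+33 = 110
Base → N1 → N3 → N4 → N2 → N5: 11+14+22+28+34 = 109
Base → N1 → N3 → N4 → N5 → N2: 11+14+22+33+34 = 114
Base → N1 → N3 → N5 → N2 → N4: 11+14+17+34+28 = 104
Base → N1 → N3 → N5 → N4 → N2: 11+14+17+33+28 = 103
Base → N1 → N4 → N2 → N3 → N5: 11+18+28+18+17 = 92
Base → N1 → N4 → N2 → N5 → N3: 11+18+28+34+17 = 108
… (106 more)
Base → N4 → N1 → N3 → N5 → N2: 7+18+14+17+34 = 90  ← best
The minimum is 90.
One shortest path: Base → N4 → N1 → N3 → N5 → N2.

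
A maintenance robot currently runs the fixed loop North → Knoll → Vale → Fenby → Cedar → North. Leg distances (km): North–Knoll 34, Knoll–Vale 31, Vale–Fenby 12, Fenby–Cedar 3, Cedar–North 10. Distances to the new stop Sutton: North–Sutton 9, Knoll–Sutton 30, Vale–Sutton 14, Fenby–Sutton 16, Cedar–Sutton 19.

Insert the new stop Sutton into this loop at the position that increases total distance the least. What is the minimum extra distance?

Insertion cost between consecutive stops i–j is d(i,Sutton) + d(Sutton,j) − d(i,j):
  between North and Knoll: 9 + 30 − 34 = 5
  between Knoll and Vale: 30 + 14 − 31 = 13
  between Vale and Fenby: 14 + 16 − 12 = 18
  between Fenby and Cedar: 16 + 19 − 3 = 32
  between Cedar and North: 19 + 9 − 10 = 18
Cheapest insertion is between North and Knoll, adding 5.
New total = 90 + 5 = 95.

Adding 5 km by placing Sutton on the North–Knoll leg.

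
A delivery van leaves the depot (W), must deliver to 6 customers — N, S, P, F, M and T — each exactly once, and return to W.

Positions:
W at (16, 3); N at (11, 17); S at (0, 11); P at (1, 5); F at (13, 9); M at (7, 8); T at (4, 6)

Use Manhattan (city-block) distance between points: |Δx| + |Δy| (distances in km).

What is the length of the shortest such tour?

There are 360 distinct closed tours to check (reversals are equivalent).
W-N-S-P-F-M-T-W: 19+17+7+16+7+5+15 = 86
W-N-S-P-F-T-M-W: 19+17+7+16+12+5+14 = 90
W-N-S-P-M-F-T-W: 19+17+7+9+7+12+15 = 86
W-N-S-P-M-T-F-W: 19+17+7+9+5+12+9 = 78
W-N-S-P-T-F-M-W: 19+17+7+4+12+7+14 = 80
W-N-S-P-T-M-F-W: 19+17+7+4+5+7+9 = 68
W-N-S-F-P-M-T-W: 19+17+15+16+9+5+15 = 96
W-N-S-F-P-T-M-W: 19+17+15+16+4+5+14 = 90
… (352 more)
W-F-N-S-P-T-M-W: 9+10+17+7+4+5+14 = 66  ← best
The minimum is 66.
One optimal route: W → F → N → S → P → T → M → W (or its reverse).

66 km — the shortest possible round trip.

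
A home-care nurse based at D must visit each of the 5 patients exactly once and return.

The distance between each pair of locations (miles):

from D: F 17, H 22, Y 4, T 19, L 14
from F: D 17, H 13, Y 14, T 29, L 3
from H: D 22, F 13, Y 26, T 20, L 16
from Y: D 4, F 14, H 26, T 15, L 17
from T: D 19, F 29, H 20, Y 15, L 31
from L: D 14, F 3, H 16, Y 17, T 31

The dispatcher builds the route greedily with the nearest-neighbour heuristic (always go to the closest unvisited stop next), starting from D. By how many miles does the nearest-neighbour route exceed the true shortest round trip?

D: Y=4, L=14, F=17, T=19, H=22 ⇒ Y
Y: F=14, T=15, L=17, H=26 ⇒ F
F: L=3, H=13, T=29 ⇒ L
L: H=16, T=31 ⇒ H
H: T=20 ⇒ T
NN route D → Y → F → L → H → T → D costs 76.
Optimal: D → Y → T → H → F → L → D costs 69 (by enumerating all 60 distinct tours).
Excess = 76 − 69 = 7.

The nearest-neighbour route is 7 miles longer than optimal.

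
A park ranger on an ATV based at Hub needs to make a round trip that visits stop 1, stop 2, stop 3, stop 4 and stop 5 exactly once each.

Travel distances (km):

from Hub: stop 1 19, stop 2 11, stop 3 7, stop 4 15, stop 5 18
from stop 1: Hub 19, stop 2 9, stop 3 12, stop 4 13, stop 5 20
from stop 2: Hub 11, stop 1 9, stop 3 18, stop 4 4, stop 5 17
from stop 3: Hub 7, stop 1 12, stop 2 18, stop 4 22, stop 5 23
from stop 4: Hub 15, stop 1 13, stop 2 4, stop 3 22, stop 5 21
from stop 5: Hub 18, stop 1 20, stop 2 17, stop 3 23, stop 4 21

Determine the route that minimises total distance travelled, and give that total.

71 km — the shortest possible round trip.

There are 60 distinct closed tours to check (reversals are equivalent).
Hub - stop 1 - stop 2 - stop 3 - stop 4 - stop 5 - Hub: 19+9+18+22+21+18 = 107
Hub - stop 1 - stop 2 - stop 3 - stop 5 - stop 4 - Hub: 19+9+18+23+21+15 = 105
Hub - stop 1 - stop 2 - stop 4 - stop 3 - stop 5 - Hub: 19+9+4+22+23+18 = 95
Hub - stop 1 - stop 2 - stop 4 - stop 5 - stop 3 - Hub: 19+9+4+21+23+7 = 83
Hub - stop 1 - stop 2 - stop 5 - stop 3 - stop 4 - Hub: 19+9+17+23+22+15 = 105
Hub - stop 1 - stop 2 - stop 5 - stop 4 - stop 3 - Hub: 19+9+17+21+22+7 = 95
Hub - stop 1 - stop 3 - stop 2 - stop 4 - stop 5 - Hub: 19+12+18+4+21+18 = 92
Hub - stop 1 - stop 3 - stop 2 - stop 5 - stop 4 - Hub: 19+12+18+17+21+15 = 102
Hub - stop 1 - stop 3 - stop 4 - stop 2 - stop 5 - Hub: 19+12+22+4+17+18 = 92
Hub - stop 1 - stop 3 - stop 4 - stop 5 - stop 2 - Hub: 19+12+22+21+17+11 = 102
Hub - stop 1 - stop 3 - stop 5 - stop 2 - stop 4 - Hub: 19+12+23+17+4+15 = 90
Hub - stop 1 - stop 3 - stop 5 - stop 4 - stop 2 - Hub: 19+12+23+21+4+11 = 90
Hub - stop 1 - stop 4 - stop 2 - stop 3 - stop 5 - Hub: 19+13+4+18+23+18 = 95
Hub - stop 1 - stop 4 - stop 2 - stop 5 - stop 3 - Hub: 19+13+4+17+23+7 = 83
… (46 more)
Hub - stop 3 - stop 1 - stop 2 - stop 4 - stop 5 - Hub: 7+12+9+4+21+18 = 71  ← best
The minimum is 71.
One optimal route: Hub → stop 3 → stop 1 → stop 2 → stop 4 → stop 5 → Hub (or its reverse).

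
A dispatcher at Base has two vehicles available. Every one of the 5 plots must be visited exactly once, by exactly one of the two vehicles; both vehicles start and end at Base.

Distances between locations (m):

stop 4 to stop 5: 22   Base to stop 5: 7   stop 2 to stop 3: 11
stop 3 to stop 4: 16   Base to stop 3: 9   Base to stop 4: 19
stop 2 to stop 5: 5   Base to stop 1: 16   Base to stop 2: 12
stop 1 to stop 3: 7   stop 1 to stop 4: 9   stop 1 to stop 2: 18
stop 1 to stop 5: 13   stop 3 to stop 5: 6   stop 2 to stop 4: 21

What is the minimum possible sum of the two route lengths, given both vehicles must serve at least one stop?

68 m — the smallest possible combined total.

Try each way of splitting the stops between the two vehicles (each non-empty) and, for each split, find the best tour for each vehicle:
  {stop 1} + {stop 2, stop 3, stop 4, stop 5}: 32 + 58 = 90
  {stop 2} + {stop 1, stop 3, stop 4, stop 5}: 24 + 48 = 72
  {stop 1, stop 2} + {stop 3, stop 4, stop 5}: 46 + 48 = 94
  {stop 3} + {stop 1, stop 2, stop 4, stop 5}: 18 + 58 = 76
  {stop 1, stop 3} + {stop 2, stop 4, stop 5}: 32 + 52 = 84
  {stop 2, stop 3} + {stop 1, stop 4, stop 5}: 32 + 48 = 80
  … (15 splits in total)
  {stop 1, stop 3, stop 4} + {stop 2, stop 5}: 44 + 24 = 68  ← best
Best: vehicle 1 Base → stop 3 → stop 1 → stop 4 → Base = 44; vehicle 2 Base → stop 2 → stop 5 → Base = 24; combined 68.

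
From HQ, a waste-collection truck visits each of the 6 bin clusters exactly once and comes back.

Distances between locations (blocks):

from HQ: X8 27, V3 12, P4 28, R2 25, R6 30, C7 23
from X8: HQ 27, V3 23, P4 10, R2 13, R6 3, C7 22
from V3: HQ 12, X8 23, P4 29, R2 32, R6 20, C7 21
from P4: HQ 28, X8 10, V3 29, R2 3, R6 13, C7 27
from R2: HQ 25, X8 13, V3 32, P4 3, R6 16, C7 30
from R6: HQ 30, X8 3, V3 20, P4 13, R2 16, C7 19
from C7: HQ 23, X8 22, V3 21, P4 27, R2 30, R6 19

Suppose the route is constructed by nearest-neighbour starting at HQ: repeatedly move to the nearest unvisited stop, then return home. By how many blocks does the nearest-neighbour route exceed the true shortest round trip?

Excess over optimum: 8 blocks.

From HQ: V3=12, C7=23, R2=25, X8=27, P4=28, R6=30 → choose V3 (12).
From V3: R6=20, C7=21, X8=23, P4=29, R2=32 → choose R6 (20).
From R6: X8=3, P4=13, R2=16, C7=19 → choose X8 (3).
From X8: P4=10, R2=13, C7=22 → choose P4 (10).
From P4: R2=3, C7=27 → choose R2 (3).
From R2: C7=30 → choose C7 (30).
NN route HQ → V3 → R6 → X8 → P4 → R2 → C7 → HQ costs 101.
Optimal: HQ → V3 → C7 → R6 → X8 → P4 → R2 → HQ costs 93 (by enumerating all 360 distinct tours).
Excess = 101 − 93 = 8.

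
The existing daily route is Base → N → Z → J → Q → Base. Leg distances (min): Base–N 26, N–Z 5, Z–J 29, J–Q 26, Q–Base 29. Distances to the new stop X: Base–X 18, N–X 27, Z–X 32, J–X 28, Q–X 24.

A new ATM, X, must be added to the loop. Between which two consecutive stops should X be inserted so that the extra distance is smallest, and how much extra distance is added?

Adding 13 min by placing X on the Q–Base leg.

Insertion cost between consecutive stops i–j is d(i,X) + d(X,j) − d(i,j):
  between Base and N: 18 + 27 − 26 = 19
  between N and Z: 27 + 32 − 5 = 54
  between Z and J: 32 + 28 − 29 = 31
  between J and Q: 28 + 24 − 26 = 26
  between Q and Base: 24 + 18 − 29 = 13
Cheapest insertion is between Q and Base, adding 13.
New total = 115 + 13 = 128.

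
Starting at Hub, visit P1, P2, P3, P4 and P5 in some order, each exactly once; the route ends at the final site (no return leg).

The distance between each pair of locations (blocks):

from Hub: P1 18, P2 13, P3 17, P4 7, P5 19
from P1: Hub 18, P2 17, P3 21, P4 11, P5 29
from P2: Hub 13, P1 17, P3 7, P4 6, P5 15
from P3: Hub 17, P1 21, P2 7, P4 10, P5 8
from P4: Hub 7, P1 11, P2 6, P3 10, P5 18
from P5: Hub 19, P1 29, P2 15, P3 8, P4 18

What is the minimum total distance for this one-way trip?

There are 5! = 120 possible orderings.
Hub→P1→P2→P3→P4→P5: 18+17+7+10+18 = 70
Hub→P1→P2→P3→P5→P4: 18+17+7+8+18 = 68
Hub→P1→P2→P4→P3→P5: 18+17+6+10+8 = 59
Hub→P1→P2→P4→P5→P3: 18+17+6+18+8 = 67
Hub→P1→P2→P5→P3→P4: 18+17+15+8+10 = 68
Hub→P1→P2→P5→P4→P3: 18+17+15+18+10 = 78
Hub→P1→P3→P2→P4→P5: 18+21+7+6+18 = 70
Hub→P1→P3→P2→P5→P4: 18+21+7+15+18 = 79
Hub→P1→P3→P4→P2→P5: 18+21+10+6+15 = 70
Hub→P1→P3→P4→P5→P2: 18+21+10+18+15 = 82
Hub→P1→P3→P5→P2→P4: 18+21+8+15+6 = 68
Hub→P1→P3→P5→P4→P2: 18+21+8+18+6 = 71
Hub→P1→P4→P2→P3→P5: 18+11+6+7+8 = 50
Hub→P1→P4→P2→P5→P3: 18+11+6+15+8 = 58
… (106 more)
The minimum is 50.
One shortest path: Hub → P1 → P4 → P2 → P3 → P5.

Shortest open route: 50 blocks.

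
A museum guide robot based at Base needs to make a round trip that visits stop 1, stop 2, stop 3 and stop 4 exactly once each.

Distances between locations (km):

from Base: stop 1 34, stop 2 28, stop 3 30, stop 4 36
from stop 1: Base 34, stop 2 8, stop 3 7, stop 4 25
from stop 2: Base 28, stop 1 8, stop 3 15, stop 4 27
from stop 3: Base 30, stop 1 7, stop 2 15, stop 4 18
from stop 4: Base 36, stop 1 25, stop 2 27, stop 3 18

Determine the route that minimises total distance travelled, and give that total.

Base→stop 1→stop 2→stop 3→stop 4→Base: 34+8+15+18+36 = 111
Base→stop 1→stop 2→stop 4→stop 3→Base: 34+8+27+18+30 = 117
Base→stop 1→stop 3→stop 2→stop 4→Base: 34+7+15+27+36 = 119
Base→stop 1→stop 3→stop 4→stop 2→Base: 34+7+18+27+28 = 114
Base→stop 1→stop 4→stop 2→stop 3→Base: 34+25+27+15+30 = 131
Base→stop 1→stop 4→stop 3→stop 2→Base: 34+25+18+15+28 = 120
Base→stop 2→stop 1→stop 3→stop 4→Base: 28+8+7+18+36 = 97
Base→stop 2→stop 1→stop 4→stop 3→Base: 28+8+25+18+30 = 109
Base→stop 2→stop 3→stop 1→stop 4→Base: 28+15+7+25+36 = 111
Base→stop 2→stop 4→stop 1→stop 3→Base: 28+27+25+7+30 = 117
Base→stop 3→stop 1→stop 2→stop 4→Base: 30+7+8+27+36 = 108
Base→stop 3→stop 2→stop 1→stop 4→Base: 30+15+8+25+36 = 114
The minimum is 97.
One optimal route: Base → stop 2 → stop 1 → stop 3 → stop 4 → Base (or its reverse).

97 km — the shortest possible round trip.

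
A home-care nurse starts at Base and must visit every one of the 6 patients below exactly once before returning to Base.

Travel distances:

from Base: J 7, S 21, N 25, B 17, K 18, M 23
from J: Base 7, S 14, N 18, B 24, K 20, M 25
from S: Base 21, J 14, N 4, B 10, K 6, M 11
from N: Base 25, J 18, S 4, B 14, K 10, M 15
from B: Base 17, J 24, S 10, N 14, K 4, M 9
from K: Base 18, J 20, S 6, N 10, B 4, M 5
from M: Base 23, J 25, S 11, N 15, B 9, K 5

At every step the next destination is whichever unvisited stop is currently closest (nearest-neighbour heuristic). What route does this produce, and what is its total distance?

71 along Base → J → S → N → K → B → M → Base.

At Base the remaining stops are J 7, B 17, K 18, S 21, M 23, N 25; go to J.
At J the remaining stops are S 14, N 18, K 20, B 24, M 25; go to S.
At S the remaining stops are N 4, K 6, B 10, M 11; go to N.
At N the remaining stops are K 10, B 14, M 15; go to K.
At K the remaining stops are B 4, M 5; go to B.
At B the remaining stops are M 9; go to M.
Return M→Base: 23.
Total = 7 + 14 + 4 + 10 + 4 + 9 + 23 = 71.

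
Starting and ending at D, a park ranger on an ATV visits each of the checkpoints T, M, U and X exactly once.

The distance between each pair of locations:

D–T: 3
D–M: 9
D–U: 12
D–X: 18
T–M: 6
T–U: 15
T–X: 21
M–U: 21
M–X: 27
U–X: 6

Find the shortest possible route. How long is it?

D → T → M → U → X → D: 3+6+21+6+18 = 54
D → T → M → X → U → D: 3+6+27+6+12 = 54
D → T → U → M → X → D: 3+15+21+27+18 = 84
D → T → U → X → M → D: 3+15+6+27+9 = 60
D → T → X → M → U → D: 3+21+27+21+12 = 84
D → T → X → U → M → D: 3+21+6+21+9 = 60
D → M → T → U → X → D: 9+6+15+6+18 = 54
D → M → T → X → U → D: 9+6+21+6+12 = 54
D → M → U → T → X → D: 9+21+15+21+18 = 84
D → M → X → T → U → D: 9+27+21+15+12 = 84
D → U → T → M → X → D: 12+15+6+27+18 = 78
D → U → M → T → X → D: 12+21+6+21+18 = 78
The minimum is 54.
One optimal route: D → T → M → U → X → D (or its reverse).

54 — the shortest possible round trip.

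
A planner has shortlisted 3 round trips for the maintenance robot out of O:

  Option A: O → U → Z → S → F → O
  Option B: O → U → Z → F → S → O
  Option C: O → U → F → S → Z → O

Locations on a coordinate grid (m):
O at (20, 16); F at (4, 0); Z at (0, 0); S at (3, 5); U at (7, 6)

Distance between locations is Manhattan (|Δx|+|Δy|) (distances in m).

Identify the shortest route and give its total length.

Option A: 23 + 13 + 8 + 6 + 32 = 82
Option B: 23 + 13 + 4 + 6 + 28 = 74
Option C: 23 + 9 + 6 + 8 + 36 = 82

Shortest is Option B, total 74 m.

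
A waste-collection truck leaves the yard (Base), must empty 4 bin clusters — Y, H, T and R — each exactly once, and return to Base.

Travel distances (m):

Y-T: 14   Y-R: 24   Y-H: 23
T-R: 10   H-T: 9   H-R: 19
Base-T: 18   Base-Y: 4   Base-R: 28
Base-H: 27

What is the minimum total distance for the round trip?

74 m — the shortest possible round trip.

Base → Y → H → T → R → Base: 4+23+9+10+28 = 74
Base → Y → H → R → T → Base: 4+23+19+10+18 = 74
Base → Y → T → H → R → Base: 4+14+9+19+28 = 74
Base → Y → T → R → H → Base: 4+14+10+19+27 = 74
Base → Y → R → H → T → Base: 4+24+19+9+18 = 74
Base → Y → R → T → H → Base: 4+24+10+9+27 = 74
Base → H → Y → T → R → Base: 27+23+14+10+28 = 102
Base → H → Y → R → T → Base: 27+23+24+10+18 = 102
Base → H → T → Y → R → Base: 27+9+14+24+28 = 102
Base → H → R → Y → T → Base: 27+19+24+14+18 = 102
Base → T → Y → H → R → Base: 18+14+23+19+28 = 102
Base → T → H → Y → R → Base: 18+9+23+24+28 = 102
The minimum is 74.
One optimal route: Base → Y → H → T → R → Base (or its reverse).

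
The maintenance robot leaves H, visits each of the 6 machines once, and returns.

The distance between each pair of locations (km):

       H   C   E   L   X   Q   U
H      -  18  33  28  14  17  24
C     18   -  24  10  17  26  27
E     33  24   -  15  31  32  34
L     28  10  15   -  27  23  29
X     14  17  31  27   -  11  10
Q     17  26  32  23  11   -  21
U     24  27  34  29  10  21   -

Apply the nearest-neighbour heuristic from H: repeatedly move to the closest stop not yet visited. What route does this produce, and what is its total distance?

H → [X:14 / Q:17 / C:18 / U:24 / L:28 / E:33] → X (14)
X → [U:10 / Q:11 / C:17 / L:27 / E:31] → U (10)
U → [Q:21 / C:27 / L:29 / E:34] → Q (21)
Q → [L:23 / C:26 / E:32] → L (23)
L → [C:10 / E:15] → C (10)
C → [E:24] → E (24)
Return E→H: 33.
Total = 14 + 10 + 21 + 23 + 10 + 24 + 33 = 135.

Nearest-neighbour total = 135 km; route H → X → U → Q → L → C → E → H.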